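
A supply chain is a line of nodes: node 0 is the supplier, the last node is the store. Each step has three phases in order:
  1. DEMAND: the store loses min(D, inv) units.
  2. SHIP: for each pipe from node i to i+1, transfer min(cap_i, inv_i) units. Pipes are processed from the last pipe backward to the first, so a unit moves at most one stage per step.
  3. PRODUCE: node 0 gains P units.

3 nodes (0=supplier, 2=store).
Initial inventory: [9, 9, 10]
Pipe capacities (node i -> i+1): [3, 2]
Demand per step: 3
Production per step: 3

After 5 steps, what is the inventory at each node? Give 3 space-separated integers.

Step 1: demand=3,sold=3 ship[1->2]=2 ship[0->1]=3 prod=3 -> inv=[9 10 9]
Step 2: demand=3,sold=3 ship[1->2]=2 ship[0->1]=3 prod=3 -> inv=[9 11 8]
Step 3: demand=3,sold=3 ship[1->2]=2 ship[0->1]=3 prod=3 -> inv=[9 12 7]
Step 4: demand=3,sold=3 ship[1->2]=2 ship[0->1]=3 prod=3 -> inv=[9 13 6]
Step 5: demand=3,sold=3 ship[1->2]=2 ship[0->1]=3 prod=3 -> inv=[9 14 5]

9 14 5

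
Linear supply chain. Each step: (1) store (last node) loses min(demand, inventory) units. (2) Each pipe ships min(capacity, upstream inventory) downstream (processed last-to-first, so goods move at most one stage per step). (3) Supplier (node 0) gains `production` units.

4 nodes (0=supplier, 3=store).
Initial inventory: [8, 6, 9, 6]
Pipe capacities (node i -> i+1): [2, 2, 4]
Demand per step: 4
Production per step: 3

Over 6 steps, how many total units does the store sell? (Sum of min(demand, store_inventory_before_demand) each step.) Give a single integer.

Answer: 23

Derivation:
Step 1: sold=4 (running total=4) -> [9 6 7 6]
Step 2: sold=4 (running total=8) -> [10 6 5 6]
Step 3: sold=4 (running total=12) -> [11 6 3 6]
Step 4: sold=4 (running total=16) -> [12 6 2 5]
Step 5: sold=4 (running total=20) -> [13 6 2 3]
Step 6: sold=3 (running total=23) -> [14 6 2 2]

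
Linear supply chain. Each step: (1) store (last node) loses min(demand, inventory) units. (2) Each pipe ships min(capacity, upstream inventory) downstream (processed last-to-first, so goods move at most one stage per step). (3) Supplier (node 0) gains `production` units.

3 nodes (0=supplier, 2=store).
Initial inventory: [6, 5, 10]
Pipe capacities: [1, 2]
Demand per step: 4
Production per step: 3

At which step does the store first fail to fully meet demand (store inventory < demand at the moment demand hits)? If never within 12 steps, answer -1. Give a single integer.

Step 1: demand=4,sold=4 ship[1->2]=2 ship[0->1]=1 prod=3 -> [8 4 8]
Step 2: demand=4,sold=4 ship[1->2]=2 ship[0->1]=1 prod=3 -> [10 3 6]
Step 3: demand=4,sold=4 ship[1->2]=2 ship[0->1]=1 prod=3 -> [12 2 4]
Step 4: demand=4,sold=4 ship[1->2]=2 ship[0->1]=1 prod=3 -> [14 1 2]
Step 5: demand=4,sold=2 ship[1->2]=1 ship[0->1]=1 prod=3 -> [16 1 1]
Step 6: demand=4,sold=1 ship[1->2]=1 ship[0->1]=1 prod=3 -> [18 1 1]
Step 7: demand=4,sold=1 ship[1->2]=1 ship[0->1]=1 prod=3 -> [20 1 1]
Step 8: demand=4,sold=1 ship[1->2]=1 ship[0->1]=1 prod=3 -> [22 1 1]
Step 9: demand=4,sold=1 ship[1->2]=1 ship[0->1]=1 prod=3 -> [24 1 1]
Step 10: demand=4,sold=1 ship[1->2]=1 ship[0->1]=1 prod=3 -> [26 1 1]
Step 11: demand=4,sold=1 ship[1->2]=1 ship[0->1]=1 prod=3 -> [28 1 1]
Step 12: demand=4,sold=1 ship[1->2]=1 ship[0->1]=1 prod=3 -> [30 1 1]
First stockout at step 5

5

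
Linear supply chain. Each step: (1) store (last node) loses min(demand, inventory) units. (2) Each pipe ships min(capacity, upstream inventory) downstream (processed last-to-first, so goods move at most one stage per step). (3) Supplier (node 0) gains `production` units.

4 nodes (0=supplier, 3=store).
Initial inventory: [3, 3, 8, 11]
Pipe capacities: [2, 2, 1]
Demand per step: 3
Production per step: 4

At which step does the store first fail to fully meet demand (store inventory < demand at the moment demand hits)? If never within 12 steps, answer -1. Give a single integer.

Step 1: demand=3,sold=3 ship[2->3]=1 ship[1->2]=2 ship[0->1]=2 prod=4 -> [5 3 9 9]
Step 2: demand=3,sold=3 ship[2->3]=1 ship[1->2]=2 ship[0->1]=2 prod=4 -> [7 3 10 7]
Step 3: demand=3,sold=3 ship[2->3]=1 ship[1->2]=2 ship[0->1]=2 prod=4 -> [9 3 11 5]
Step 4: demand=3,sold=3 ship[2->3]=1 ship[1->2]=2 ship[0->1]=2 prod=4 -> [11 3 12 3]
Step 5: demand=3,sold=3 ship[2->3]=1 ship[1->2]=2 ship[0->1]=2 prod=4 -> [13 3 13 1]
Step 6: demand=3,sold=1 ship[2->3]=1 ship[1->2]=2 ship[0->1]=2 prod=4 -> [15 3 14 1]
Step 7: demand=3,sold=1 ship[2->3]=1 ship[1->2]=2 ship[0->1]=2 prod=4 -> [17 3 15 1]
Step 8: demand=3,sold=1 ship[2->3]=1 ship[1->2]=2 ship[0->1]=2 prod=4 -> [19 3 16 1]
Step 9: demand=3,sold=1 ship[2->3]=1 ship[1->2]=2 ship[0->1]=2 prod=4 -> [21 3 17 1]
Step 10: demand=3,sold=1 ship[2->3]=1 ship[1->2]=2 ship[0->1]=2 prod=4 -> [23 3 18 1]
Step 11: demand=3,sold=1 ship[2->3]=1 ship[1->2]=2 ship[0->1]=2 prod=4 -> [25 3 19 1]
Step 12: demand=3,sold=1 ship[2->3]=1 ship[1->2]=2 ship[0->1]=2 prod=4 -> [27 3 20 1]
First stockout at step 6

6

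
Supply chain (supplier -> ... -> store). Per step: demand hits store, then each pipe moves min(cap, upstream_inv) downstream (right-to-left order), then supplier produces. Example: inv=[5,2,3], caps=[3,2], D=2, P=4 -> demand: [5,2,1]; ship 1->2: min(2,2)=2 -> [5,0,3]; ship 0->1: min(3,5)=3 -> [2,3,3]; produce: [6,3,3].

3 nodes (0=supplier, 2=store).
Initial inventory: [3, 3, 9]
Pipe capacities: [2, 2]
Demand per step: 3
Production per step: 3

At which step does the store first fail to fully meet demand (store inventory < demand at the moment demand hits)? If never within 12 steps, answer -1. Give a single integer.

Step 1: demand=3,sold=3 ship[1->2]=2 ship[0->1]=2 prod=3 -> [4 3 8]
Step 2: demand=3,sold=3 ship[1->2]=2 ship[0->1]=2 prod=3 -> [5 3 7]
Step 3: demand=3,sold=3 ship[1->2]=2 ship[0->1]=2 prod=3 -> [6 3 6]
Step 4: demand=3,sold=3 ship[1->2]=2 ship[0->1]=2 prod=3 -> [7 3 5]
Step 5: demand=3,sold=3 ship[1->2]=2 ship[0->1]=2 prod=3 -> [8 3 4]
Step 6: demand=3,sold=3 ship[1->2]=2 ship[0->1]=2 prod=3 -> [9 3 3]
Step 7: demand=3,sold=3 ship[1->2]=2 ship[0->1]=2 prod=3 -> [10 3 2]
Step 8: demand=3,sold=2 ship[1->2]=2 ship[0->1]=2 prod=3 -> [11 3 2]
Step 9: demand=3,sold=2 ship[1->2]=2 ship[0->1]=2 prod=3 -> [12 3 2]
Step 10: demand=3,sold=2 ship[1->2]=2 ship[0->1]=2 prod=3 -> [13 3 2]
Step 11: demand=3,sold=2 ship[1->2]=2 ship[0->1]=2 prod=3 -> [14 3 2]
Step 12: demand=3,sold=2 ship[1->2]=2 ship[0->1]=2 prod=3 -> [15 3 2]
First stockout at step 8

8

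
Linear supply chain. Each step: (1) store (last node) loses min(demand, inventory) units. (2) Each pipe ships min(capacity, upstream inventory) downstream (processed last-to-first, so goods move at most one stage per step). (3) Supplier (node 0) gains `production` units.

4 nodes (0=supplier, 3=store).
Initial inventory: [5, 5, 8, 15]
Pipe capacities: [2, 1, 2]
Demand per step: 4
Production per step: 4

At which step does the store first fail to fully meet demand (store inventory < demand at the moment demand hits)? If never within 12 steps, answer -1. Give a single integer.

Step 1: demand=4,sold=4 ship[2->3]=2 ship[1->2]=1 ship[0->1]=2 prod=4 -> [7 6 7 13]
Step 2: demand=4,sold=4 ship[2->3]=2 ship[1->2]=1 ship[0->1]=2 prod=4 -> [9 7 6 11]
Step 3: demand=4,sold=4 ship[2->3]=2 ship[1->2]=1 ship[0->1]=2 prod=4 -> [11 8 5 9]
Step 4: demand=4,sold=4 ship[2->3]=2 ship[1->2]=1 ship[0->1]=2 prod=4 -> [13 9 4 7]
Step 5: demand=4,sold=4 ship[2->3]=2 ship[1->2]=1 ship[0->1]=2 prod=4 -> [15 10 3 5]
Step 6: demand=4,sold=4 ship[2->3]=2 ship[1->2]=1 ship[0->1]=2 prod=4 -> [17 11 2 3]
Step 7: demand=4,sold=3 ship[2->3]=2 ship[1->2]=1 ship[0->1]=2 prod=4 -> [19 12 1 2]
Step 8: demand=4,sold=2 ship[2->3]=1 ship[1->2]=1 ship[0->1]=2 prod=4 -> [21 13 1 1]
Step 9: demand=4,sold=1 ship[2->3]=1 ship[1->2]=1 ship[0->1]=2 prod=4 -> [23 14 1 1]
Step 10: demand=4,sold=1 ship[2->3]=1 ship[1->2]=1 ship[0->1]=2 prod=4 -> [25 15 1 1]
Step 11: demand=4,sold=1 ship[2->3]=1 ship[1->2]=1 ship[0->1]=2 prod=4 -> [27 16 1 1]
Step 12: demand=4,sold=1 ship[2->3]=1 ship[1->2]=1 ship[0->1]=2 prod=4 -> [29 17 1 1]
First stockout at step 7

7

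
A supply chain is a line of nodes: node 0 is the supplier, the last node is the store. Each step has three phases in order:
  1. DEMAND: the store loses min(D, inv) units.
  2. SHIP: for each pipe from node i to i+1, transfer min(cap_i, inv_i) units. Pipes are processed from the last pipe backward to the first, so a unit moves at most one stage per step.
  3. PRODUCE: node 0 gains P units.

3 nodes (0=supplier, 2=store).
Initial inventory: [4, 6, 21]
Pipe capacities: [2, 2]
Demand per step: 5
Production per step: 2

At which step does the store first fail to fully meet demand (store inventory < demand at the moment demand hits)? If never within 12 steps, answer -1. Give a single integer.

Step 1: demand=5,sold=5 ship[1->2]=2 ship[0->1]=2 prod=2 -> [4 6 18]
Step 2: demand=5,sold=5 ship[1->2]=2 ship[0->1]=2 prod=2 -> [4 6 15]
Step 3: demand=5,sold=5 ship[1->2]=2 ship[0->1]=2 prod=2 -> [4 6 12]
Step 4: demand=5,sold=5 ship[1->2]=2 ship[0->1]=2 prod=2 -> [4 6 9]
Step 5: demand=5,sold=5 ship[1->2]=2 ship[0->1]=2 prod=2 -> [4 6 6]
Step 6: demand=5,sold=5 ship[1->2]=2 ship[0->1]=2 prod=2 -> [4 6 3]
Step 7: demand=5,sold=3 ship[1->2]=2 ship[0->1]=2 prod=2 -> [4 6 2]
Step 8: demand=5,sold=2 ship[1->2]=2 ship[0->1]=2 prod=2 -> [4 6 2]
Step 9: demand=5,sold=2 ship[1->2]=2 ship[0->1]=2 prod=2 -> [4 6 2]
Step 10: demand=5,sold=2 ship[1->2]=2 ship[0->1]=2 prod=2 -> [4 6 2]
Step 11: demand=5,sold=2 ship[1->2]=2 ship[0->1]=2 prod=2 -> [4 6 2]
Step 12: demand=5,sold=2 ship[1->2]=2 ship[0->1]=2 prod=2 -> [4 6 2]
First stockout at step 7

7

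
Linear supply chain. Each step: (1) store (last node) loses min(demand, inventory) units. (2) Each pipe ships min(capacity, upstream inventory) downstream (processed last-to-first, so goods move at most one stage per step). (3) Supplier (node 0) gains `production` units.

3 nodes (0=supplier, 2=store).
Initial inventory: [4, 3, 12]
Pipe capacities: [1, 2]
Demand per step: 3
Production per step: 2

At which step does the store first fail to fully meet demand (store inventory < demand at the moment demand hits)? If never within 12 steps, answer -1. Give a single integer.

Step 1: demand=3,sold=3 ship[1->2]=2 ship[0->1]=1 prod=2 -> [5 2 11]
Step 2: demand=3,sold=3 ship[1->2]=2 ship[0->1]=1 prod=2 -> [6 1 10]
Step 3: demand=3,sold=3 ship[1->2]=1 ship[0->1]=1 prod=2 -> [7 1 8]
Step 4: demand=3,sold=3 ship[1->2]=1 ship[0->1]=1 prod=2 -> [8 1 6]
Step 5: demand=3,sold=3 ship[1->2]=1 ship[0->1]=1 prod=2 -> [9 1 4]
Step 6: demand=3,sold=3 ship[1->2]=1 ship[0->1]=1 prod=2 -> [10 1 2]
Step 7: demand=3,sold=2 ship[1->2]=1 ship[0->1]=1 prod=2 -> [11 1 1]
Step 8: demand=3,sold=1 ship[1->2]=1 ship[0->1]=1 prod=2 -> [12 1 1]
Step 9: demand=3,sold=1 ship[1->2]=1 ship[0->1]=1 prod=2 -> [13 1 1]
Step 10: demand=3,sold=1 ship[1->2]=1 ship[0->1]=1 prod=2 -> [14 1 1]
Step 11: demand=3,sold=1 ship[1->2]=1 ship[0->1]=1 prod=2 -> [15 1 1]
Step 12: demand=3,sold=1 ship[1->2]=1 ship[0->1]=1 prod=2 -> [16 1 1]
First stockout at step 7

7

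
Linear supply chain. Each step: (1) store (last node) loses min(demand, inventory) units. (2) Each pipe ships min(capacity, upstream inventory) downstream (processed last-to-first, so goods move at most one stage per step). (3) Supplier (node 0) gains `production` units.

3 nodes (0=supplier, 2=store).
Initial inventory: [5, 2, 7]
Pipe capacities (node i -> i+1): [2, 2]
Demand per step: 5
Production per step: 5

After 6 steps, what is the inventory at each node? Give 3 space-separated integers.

Step 1: demand=5,sold=5 ship[1->2]=2 ship[0->1]=2 prod=5 -> inv=[8 2 4]
Step 2: demand=5,sold=4 ship[1->2]=2 ship[0->1]=2 prod=5 -> inv=[11 2 2]
Step 3: demand=5,sold=2 ship[1->2]=2 ship[0->1]=2 prod=5 -> inv=[14 2 2]
Step 4: demand=5,sold=2 ship[1->2]=2 ship[0->1]=2 prod=5 -> inv=[17 2 2]
Step 5: demand=5,sold=2 ship[1->2]=2 ship[0->1]=2 prod=5 -> inv=[20 2 2]
Step 6: demand=5,sold=2 ship[1->2]=2 ship[0->1]=2 prod=5 -> inv=[23 2 2]

23 2 2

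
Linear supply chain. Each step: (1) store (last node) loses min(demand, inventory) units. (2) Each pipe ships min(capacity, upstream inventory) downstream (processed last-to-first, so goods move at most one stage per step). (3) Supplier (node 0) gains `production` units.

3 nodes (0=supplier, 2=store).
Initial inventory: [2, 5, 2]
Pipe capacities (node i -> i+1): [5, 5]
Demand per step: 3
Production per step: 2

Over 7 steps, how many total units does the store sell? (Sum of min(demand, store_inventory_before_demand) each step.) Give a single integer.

Step 1: sold=2 (running total=2) -> [2 2 5]
Step 2: sold=3 (running total=5) -> [2 2 4]
Step 3: sold=3 (running total=8) -> [2 2 3]
Step 4: sold=3 (running total=11) -> [2 2 2]
Step 5: sold=2 (running total=13) -> [2 2 2]
Step 6: sold=2 (running total=15) -> [2 2 2]
Step 7: sold=2 (running total=17) -> [2 2 2]

Answer: 17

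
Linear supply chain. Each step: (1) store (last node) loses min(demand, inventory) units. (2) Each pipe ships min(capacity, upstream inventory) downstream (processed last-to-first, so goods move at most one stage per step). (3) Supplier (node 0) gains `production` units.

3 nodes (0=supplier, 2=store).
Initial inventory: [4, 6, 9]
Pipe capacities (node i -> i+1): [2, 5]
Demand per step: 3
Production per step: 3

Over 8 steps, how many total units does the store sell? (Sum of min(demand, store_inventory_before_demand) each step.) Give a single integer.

Step 1: sold=3 (running total=3) -> [5 3 11]
Step 2: sold=3 (running total=6) -> [6 2 11]
Step 3: sold=3 (running total=9) -> [7 2 10]
Step 4: sold=3 (running total=12) -> [8 2 9]
Step 5: sold=3 (running total=15) -> [9 2 8]
Step 6: sold=3 (running total=18) -> [10 2 7]
Step 7: sold=3 (running total=21) -> [11 2 6]
Step 8: sold=3 (running total=24) -> [12 2 5]

Answer: 24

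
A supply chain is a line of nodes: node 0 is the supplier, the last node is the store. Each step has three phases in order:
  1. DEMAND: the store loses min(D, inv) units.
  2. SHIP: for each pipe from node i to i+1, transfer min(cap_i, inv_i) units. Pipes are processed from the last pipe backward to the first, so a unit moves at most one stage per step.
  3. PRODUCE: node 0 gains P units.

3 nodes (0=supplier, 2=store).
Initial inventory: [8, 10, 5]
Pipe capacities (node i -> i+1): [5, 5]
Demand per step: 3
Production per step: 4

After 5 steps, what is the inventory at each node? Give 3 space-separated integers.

Step 1: demand=3,sold=3 ship[1->2]=5 ship[0->1]=5 prod=4 -> inv=[7 10 7]
Step 2: demand=3,sold=3 ship[1->2]=5 ship[0->1]=5 prod=4 -> inv=[6 10 9]
Step 3: demand=3,sold=3 ship[1->2]=5 ship[0->1]=5 prod=4 -> inv=[5 10 11]
Step 4: demand=3,sold=3 ship[1->2]=5 ship[0->1]=5 prod=4 -> inv=[4 10 13]
Step 5: demand=3,sold=3 ship[1->2]=5 ship[0->1]=4 prod=4 -> inv=[4 9 15]

4 9 15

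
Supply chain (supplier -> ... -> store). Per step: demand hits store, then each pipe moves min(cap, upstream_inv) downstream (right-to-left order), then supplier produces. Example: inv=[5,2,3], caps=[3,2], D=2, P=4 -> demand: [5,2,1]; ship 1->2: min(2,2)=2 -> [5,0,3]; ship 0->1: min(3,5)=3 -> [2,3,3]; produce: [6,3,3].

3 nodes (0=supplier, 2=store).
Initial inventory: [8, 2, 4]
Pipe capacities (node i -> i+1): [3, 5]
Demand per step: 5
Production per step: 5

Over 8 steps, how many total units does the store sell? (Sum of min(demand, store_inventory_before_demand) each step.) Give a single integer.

Step 1: sold=4 (running total=4) -> [10 3 2]
Step 2: sold=2 (running total=6) -> [12 3 3]
Step 3: sold=3 (running total=9) -> [14 3 3]
Step 4: sold=3 (running total=12) -> [16 3 3]
Step 5: sold=3 (running total=15) -> [18 3 3]
Step 6: sold=3 (running total=18) -> [20 3 3]
Step 7: sold=3 (running total=21) -> [22 3 3]
Step 8: sold=3 (running total=24) -> [24 3 3]

Answer: 24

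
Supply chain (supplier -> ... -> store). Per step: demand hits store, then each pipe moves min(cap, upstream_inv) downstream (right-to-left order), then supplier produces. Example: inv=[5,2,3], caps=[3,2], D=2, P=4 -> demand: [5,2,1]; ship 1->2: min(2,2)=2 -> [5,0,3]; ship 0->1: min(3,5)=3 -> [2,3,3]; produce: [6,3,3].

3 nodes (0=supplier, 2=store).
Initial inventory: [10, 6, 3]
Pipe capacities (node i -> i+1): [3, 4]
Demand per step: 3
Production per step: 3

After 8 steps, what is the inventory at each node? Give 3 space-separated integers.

Step 1: demand=3,sold=3 ship[1->2]=4 ship[0->1]=3 prod=3 -> inv=[10 5 4]
Step 2: demand=3,sold=3 ship[1->2]=4 ship[0->1]=3 prod=3 -> inv=[10 4 5]
Step 3: demand=3,sold=3 ship[1->2]=4 ship[0->1]=3 prod=3 -> inv=[10 3 6]
Step 4: demand=3,sold=3 ship[1->2]=3 ship[0->1]=3 prod=3 -> inv=[10 3 6]
Step 5: demand=3,sold=3 ship[1->2]=3 ship[0->1]=3 prod=3 -> inv=[10 3 6]
Step 6: demand=3,sold=3 ship[1->2]=3 ship[0->1]=3 prod=3 -> inv=[10 3 6]
Step 7: demand=3,sold=3 ship[1->2]=3 ship[0->1]=3 prod=3 -> inv=[10 3 6]
Step 8: demand=3,sold=3 ship[1->2]=3 ship[0->1]=3 prod=3 -> inv=[10 3 6]

10 3 6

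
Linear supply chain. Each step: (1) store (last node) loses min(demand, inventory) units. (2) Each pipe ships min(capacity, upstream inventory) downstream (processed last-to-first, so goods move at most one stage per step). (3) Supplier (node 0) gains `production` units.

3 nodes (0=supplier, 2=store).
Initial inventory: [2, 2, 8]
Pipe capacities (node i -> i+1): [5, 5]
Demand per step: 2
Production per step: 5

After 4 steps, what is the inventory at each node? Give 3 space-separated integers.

Step 1: demand=2,sold=2 ship[1->2]=2 ship[0->1]=2 prod=5 -> inv=[5 2 8]
Step 2: demand=2,sold=2 ship[1->2]=2 ship[0->1]=5 prod=5 -> inv=[5 5 8]
Step 3: demand=2,sold=2 ship[1->2]=5 ship[0->1]=5 prod=5 -> inv=[5 5 11]
Step 4: demand=2,sold=2 ship[1->2]=5 ship[0->1]=5 prod=5 -> inv=[5 5 14]

5 5 14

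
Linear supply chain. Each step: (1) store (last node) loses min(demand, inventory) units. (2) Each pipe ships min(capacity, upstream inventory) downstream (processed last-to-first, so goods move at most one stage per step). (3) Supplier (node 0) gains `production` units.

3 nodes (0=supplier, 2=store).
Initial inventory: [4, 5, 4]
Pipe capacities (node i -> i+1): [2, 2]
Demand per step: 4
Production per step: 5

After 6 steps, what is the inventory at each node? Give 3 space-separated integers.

Step 1: demand=4,sold=4 ship[1->2]=2 ship[0->1]=2 prod=5 -> inv=[7 5 2]
Step 2: demand=4,sold=2 ship[1->2]=2 ship[0->1]=2 prod=5 -> inv=[10 5 2]
Step 3: demand=4,sold=2 ship[1->2]=2 ship[0->1]=2 prod=5 -> inv=[13 5 2]
Step 4: demand=4,sold=2 ship[1->2]=2 ship[0->1]=2 prod=5 -> inv=[16 5 2]
Step 5: demand=4,sold=2 ship[1->2]=2 ship[0->1]=2 prod=5 -> inv=[19 5 2]
Step 6: demand=4,sold=2 ship[1->2]=2 ship[0->1]=2 prod=5 -> inv=[22 5 2]

22 5 2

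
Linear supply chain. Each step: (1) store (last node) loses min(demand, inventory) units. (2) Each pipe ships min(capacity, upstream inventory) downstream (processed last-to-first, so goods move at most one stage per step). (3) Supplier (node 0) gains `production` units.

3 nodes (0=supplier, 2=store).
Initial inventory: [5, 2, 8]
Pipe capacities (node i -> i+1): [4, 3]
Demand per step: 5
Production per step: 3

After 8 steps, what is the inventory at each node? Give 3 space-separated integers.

Step 1: demand=5,sold=5 ship[1->2]=2 ship[0->1]=4 prod=3 -> inv=[4 4 5]
Step 2: demand=5,sold=5 ship[1->2]=3 ship[0->1]=4 prod=3 -> inv=[3 5 3]
Step 3: demand=5,sold=3 ship[1->2]=3 ship[0->1]=3 prod=3 -> inv=[3 5 3]
Step 4: demand=5,sold=3 ship[1->2]=3 ship[0->1]=3 prod=3 -> inv=[3 5 3]
Step 5: demand=5,sold=3 ship[1->2]=3 ship[0->1]=3 prod=3 -> inv=[3 5 3]
Step 6: demand=5,sold=3 ship[1->2]=3 ship[0->1]=3 prod=3 -> inv=[3 5 3]
Step 7: demand=5,sold=3 ship[1->2]=3 ship[0->1]=3 prod=3 -> inv=[3 5 3]
Step 8: demand=5,sold=3 ship[1->2]=3 ship[0->1]=3 prod=3 -> inv=[3 5 3]

3 5 3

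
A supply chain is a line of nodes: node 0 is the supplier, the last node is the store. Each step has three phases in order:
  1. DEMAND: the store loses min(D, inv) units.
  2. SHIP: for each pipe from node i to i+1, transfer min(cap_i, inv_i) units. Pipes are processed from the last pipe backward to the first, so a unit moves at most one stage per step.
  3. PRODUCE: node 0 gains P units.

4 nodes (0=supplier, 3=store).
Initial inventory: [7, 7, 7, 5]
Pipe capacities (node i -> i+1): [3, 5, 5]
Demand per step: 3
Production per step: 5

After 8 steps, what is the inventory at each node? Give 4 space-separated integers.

Step 1: demand=3,sold=3 ship[2->3]=5 ship[1->2]=5 ship[0->1]=3 prod=5 -> inv=[9 5 7 7]
Step 2: demand=3,sold=3 ship[2->3]=5 ship[1->2]=5 ship[0->1]=3 prod=5 -> inv=[11 3 7 9]
Step 3: demand=3,sold=3 ship[2->3]=5 ship[1->2]=3 ship[0->1]=3 prod=5 -> inv=[13 3 5 11]
Step 4: demand=3,sold=3 ship[2->3]=5 ship[1->2]=3 ship[0->1]=3 prod=5 -> inv=[15 3 3 13]
Step 5: demand=3,sold=3 ship[2->3]=3 ship[1->2]=3 ship[0->1]=3 prod=5 -> inv=[17 3 3 13]
Step 6: demand=3,sold=3 ship[2->3]=3 ship[1->2]=3 ship[0->1]=3 prod=5 -> inv=[19 3 3 13]
Step 7: demand=3,sold=3 ship[2->3]=3 ship[1->2]=3 ship[0->1]=3 prod=5 -> inv=[21 3 3 13]
Step 8: demand=3,sold=3 ship[2->3]=3 ship[1->2]=3 ship[0->1]=3 prod=5 -> inv=[23 3 3 13]

23 3 3 13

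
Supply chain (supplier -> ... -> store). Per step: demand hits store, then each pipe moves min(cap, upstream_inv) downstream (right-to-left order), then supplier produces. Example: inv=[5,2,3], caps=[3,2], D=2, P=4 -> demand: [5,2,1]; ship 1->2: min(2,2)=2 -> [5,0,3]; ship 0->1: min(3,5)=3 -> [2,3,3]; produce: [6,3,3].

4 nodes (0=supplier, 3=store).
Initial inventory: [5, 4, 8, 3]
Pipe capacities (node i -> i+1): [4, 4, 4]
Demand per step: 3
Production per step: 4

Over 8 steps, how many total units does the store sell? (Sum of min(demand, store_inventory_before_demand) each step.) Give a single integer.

Answer: 24

Derivation:
Step 1: sold=3 (running total=3) -> [5 4 8 4]
Step 2: sold=3 (running total=6) -> [5 4 8 5]
Step 3: sold=3 (running total=9) -> [5 4 8 6]
Step 4: sold=3 (running total=12) -> [5 4 8 7]
Step 5: sold=3 (running total=15) -> [5 4 8 8]
Step 6: sold=3 (running total=18) -> [5 4 8 9]
Step 7: sold=3 (running total=21) -> [5 4 8 10]
Step 8: sold=3 (running total=24) -> [5 4 8 11]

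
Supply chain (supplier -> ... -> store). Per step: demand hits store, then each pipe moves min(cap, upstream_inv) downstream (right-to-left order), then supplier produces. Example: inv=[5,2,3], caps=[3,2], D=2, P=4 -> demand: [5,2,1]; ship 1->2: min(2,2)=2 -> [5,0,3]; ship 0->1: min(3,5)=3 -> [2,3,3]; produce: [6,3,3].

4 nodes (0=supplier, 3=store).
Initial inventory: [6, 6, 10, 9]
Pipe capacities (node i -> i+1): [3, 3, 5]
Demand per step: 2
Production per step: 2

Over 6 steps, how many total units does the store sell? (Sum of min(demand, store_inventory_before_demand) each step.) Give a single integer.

Step 1: sold=2 (running total=2) -> [5 6 8 12]
Step 2: sold=2 (running total=4) -> [4 6 6 15]
Step 3: sold=2 (running total=6) -> [3 6 4 18]
Step 4: sold=2 (running total=8) -> [2 6 3 20]
Step 5: sold=2 (running total=10) -> [2 5 3 21]
Step 6: sold=2 (running total=12) -> [2 4 3 22]

Answer: 12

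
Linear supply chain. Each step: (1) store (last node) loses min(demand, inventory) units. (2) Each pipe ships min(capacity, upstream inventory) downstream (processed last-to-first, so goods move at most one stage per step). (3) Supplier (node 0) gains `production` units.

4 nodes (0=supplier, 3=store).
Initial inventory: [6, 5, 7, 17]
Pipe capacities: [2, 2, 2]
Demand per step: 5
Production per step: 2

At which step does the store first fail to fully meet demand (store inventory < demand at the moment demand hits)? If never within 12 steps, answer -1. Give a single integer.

Step 1: demand=5,sold=5 ship[2->3]=2 ship[1->2]=2 ship[0->1]=2 prod=2 -> [6 5 7 14]
Step 2: demand=5,sold=5 ship[2->3]=2 ship[1->2]=2 ship[0->1]=2 prod=2 -> [6 5 7 11]
Step 3: demand=5,sold=5 ship[2->3]=2 ship[1->2]=2 ship[0->1]=2 prod=2 -> [6 5 7 8]
Step 4: demand=5,sold=5 ship[2->3]=2 ship[1->2]=2 ship[0->1]=2 prod=2 -> [6 5 7 5]
Step 5: demand=5,sold=5 ship[2->3]=2 ship[1->2]=2 ship[0->1]=2 prod=2 -> [6 5 7 2]
Step 6: demand=5,sold=2 ship[2->3]=2 ship[1->2]=2 ship[0->1]=2 prod=2 -> [6 5 7 2]
Step 7: demand=5,sold=2 ship[2->3]=2 ship[1->2]=2 ship[0->1]=2 prod=2 -> [6 5 7 2]
Step 8: demand=5,sold=2 ship[2->3]=2 ship[1->2]=2 ship[0->1]=2 prod=2 -> [6 5 7 2]
Step 9: demand=5,sold=2 ship[2->3]=2 ship[1->2]=2 ship[0->1]=2 prod=2 -> [6 5 7 2]
Step 10: demand=5,sold=2 ship[2->3]=2 ship[1->2]=2 ship[0->1]=2 prod=2 -> [6 5 7 2]
Step 11: demand=5,sold=2 ship[2->3]=2 ship[1->2]=2 ship[0->1]=2 prod=2 -> [6 5 7 2]
Step 12: demand=5,sold=2 ship[2->3]=2 ship[1->2]=2 ship[0->1]=2 prod=2 -> [6 5 7 2]
First stockout at step 6

6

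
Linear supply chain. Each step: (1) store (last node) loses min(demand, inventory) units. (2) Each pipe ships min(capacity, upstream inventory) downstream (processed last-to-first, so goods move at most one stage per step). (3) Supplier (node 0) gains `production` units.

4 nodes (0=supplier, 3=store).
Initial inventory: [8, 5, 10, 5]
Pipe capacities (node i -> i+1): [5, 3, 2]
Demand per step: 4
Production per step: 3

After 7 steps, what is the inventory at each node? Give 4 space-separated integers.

Step 1: demand=4,sold=4 ship[2->3]=2 ship[1->2]=3 ship[0->1]=5 prod=3 -> inv=[6 7 11 3]
Step 2: demand=4,sold=3 ship[2->3]=2 ship[1->2]=3 ship[0->1]=5 prod=3 -> inv=[4 9 12 2]
Step 3: demand=4,sold=2 ship[2->3]=2 ship[1->2]=3 ship[0->1]=4 prod=3 -> inv=[3 10 13 2]
Step 4: demand=4,sold=2 ship[2->3]=2 ship[1->2]=3 ship[0->1]=3 prod=3 -> inv=[3 10 14 2]
Step 5: demand=4,sold=2 ship[2->3]=2 ship[1->2]=3 ship[0->1]=3 prod=3 -> inv=[3 10 15 2]
Step 6: demand=4,sold=2 ship[2->3]=2 ship[1->2]=3 ship[0->1]=3 prod=3 -> inv=[3 10 16 2]
Step 7: demand=4,sold=2 ship[2->3]=2 ship[1->2]=3 ship[0->1]=3 prod=3 -> inv=[3 10 17 2]

3 10 17 2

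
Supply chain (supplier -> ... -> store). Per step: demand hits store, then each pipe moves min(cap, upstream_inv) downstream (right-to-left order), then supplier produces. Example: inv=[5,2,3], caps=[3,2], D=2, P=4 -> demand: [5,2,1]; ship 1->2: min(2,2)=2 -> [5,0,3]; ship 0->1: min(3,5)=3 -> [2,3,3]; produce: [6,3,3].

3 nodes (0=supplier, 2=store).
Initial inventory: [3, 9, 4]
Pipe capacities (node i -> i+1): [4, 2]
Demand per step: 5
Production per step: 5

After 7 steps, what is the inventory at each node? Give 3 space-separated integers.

Step 1: demand=5,sold=4 ship[1->2]=2 ship[0->1]=3 prod=5 -> inv=[5 10 2]
Step 2: demand=5,sold=2 ship[1->2]=2 ship[0->1]=4 prod=5 -> inv=[6 12 2]
Step 3: demand=5,sold=2 ship[1->2]=2 ship[0->1]=4 prod=5 -> inv=[7 14 2]
Step 4: demand=5,sold=2 ship[1->2]=2 ship[0->1]=4 prod=5 -> inv=[8 16 2]
Step 5: demand=5,sold=2 ship[1->2]=2 ship[0->1]=4 prod=5 -> inv=[9 18 2]
Step 6: demand=5,sold=2 ship[1->2]=2 ship[0->1]=4 prod=5 -> inv=[10 20 2]
Step 7: demand=5,sold=2 ship[1->2]=2 ship[0->1]=4 prod=5 -> inv=[11 22 2]

11 22 2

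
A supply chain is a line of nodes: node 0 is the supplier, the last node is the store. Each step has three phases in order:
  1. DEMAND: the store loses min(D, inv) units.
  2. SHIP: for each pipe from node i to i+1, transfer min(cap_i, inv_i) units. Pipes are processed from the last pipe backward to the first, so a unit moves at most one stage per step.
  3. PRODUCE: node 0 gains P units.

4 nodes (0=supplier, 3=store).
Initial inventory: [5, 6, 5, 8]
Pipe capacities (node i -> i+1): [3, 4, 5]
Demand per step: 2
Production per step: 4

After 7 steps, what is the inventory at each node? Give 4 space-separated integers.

Step 1: demand=2,sold=2 ship[2->3]=5 ship[1->2]=4 ship[0->1]=3 prod=4 -> inv=[6 5 4 11]
Step 2: demand=2,sold=2 ship[2->3]=4 ship[1->2]=4 ship[0->1]=3 prod=4 -> inv=[7 4 4 13]
Step 3: demand=2,sold=2 ship[2->3]=4 ship[1->2]=4 ship[0->1]=3 prod=4 -> inv=[8 3 4 15]
Step 4: demand=2,sold=2 ship[2->3]=4 ship[1->2]=3 ship[0->1]=3 prod=4 -> inv=[9 3 3 17]
Step 5: demand=2,sold=2 ship[2->3]=3 ship[1->2]=3 ship[0->1]=3 prod=4 -> inv=[10 3 3 18]
Step 6: demand=2,sold=2 ship[2->3]=3 ship[1->2]=3 ship[0->1]=3 prod=4 -> inv=[11 3 3 19]
Step 7: demand=2,sold=2 ship[2->3]=3 ship[1->2]=3 ship[0->1]=3 prod=4 -> inv=[12 3 3 20]

12 3 3 20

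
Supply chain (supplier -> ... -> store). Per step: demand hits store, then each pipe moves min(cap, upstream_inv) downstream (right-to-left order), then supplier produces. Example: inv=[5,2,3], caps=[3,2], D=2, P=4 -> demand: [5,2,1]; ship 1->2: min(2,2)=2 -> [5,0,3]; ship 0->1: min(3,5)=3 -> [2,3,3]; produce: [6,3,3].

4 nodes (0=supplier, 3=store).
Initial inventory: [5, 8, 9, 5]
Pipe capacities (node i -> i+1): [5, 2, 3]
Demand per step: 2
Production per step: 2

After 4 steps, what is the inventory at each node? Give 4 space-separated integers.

Step 1: demand=2,sold=2 ship[2->3]=3 ship[1->2]=2 ship[0->1]=5 prod=2 -> inv=[2 11 8 6]
Step 2: demand=2,sold=2 ship[2->3]=3 ship[1->2]=2 ship[0->1]=2 prod=2 -> inv=[2 11 7 7]
Step 3: demand=2,sold=2 ship[2->3]=3 ship[1->2]=2 ship[0->1]=2 prod=2 -> inv=[2 11 6 8]
Step 4: demand=2,sold=2 ship[2->3]=3 ship[1->2]=2 ship[0->1]=2 prod=2 -> inv=[2 11 5 9]

2 11 5 9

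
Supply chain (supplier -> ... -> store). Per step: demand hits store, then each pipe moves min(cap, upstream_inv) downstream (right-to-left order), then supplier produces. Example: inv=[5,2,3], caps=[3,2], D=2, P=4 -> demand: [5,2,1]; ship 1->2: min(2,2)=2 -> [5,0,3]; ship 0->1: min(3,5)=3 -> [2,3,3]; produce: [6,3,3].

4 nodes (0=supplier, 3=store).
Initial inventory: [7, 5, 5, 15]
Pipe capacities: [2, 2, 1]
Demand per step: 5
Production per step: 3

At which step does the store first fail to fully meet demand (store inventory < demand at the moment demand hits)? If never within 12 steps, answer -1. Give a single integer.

Step 1: demand=5,sold=5 ship[2->3]=1 ship[1->2]=2 ship[0->1]=2 prod=3 -> [8 5 6 11]
Step 2: demand=5,sold=5 ship[2->3]=1 ship[1->2]=2 ship[0->1]=2 prod=3 -> [9 5 7 7]
Step 3: demand=5,sold=5 ship[2->3]=1 ship[1->2]=2 ship[0->1]=2 prod=3 -> [10 5 8 3]
Step 4: demand=5,sold=3 ship[2->3]=1 ship[1->2]=2 ship[0->1]=2 prod=3 -> [11 5 9 1]
Step 5: demand=5,sold=1 ship[2->3]=1 ship[1->2]=2 ship[0->1]=2 prod=3 -> [12 5 10 1]
Step 6: demand=5,sold=1 ship[2->3]=1 ship[1->2]=2 ship[0->1]=2 prod=3 -> [13 5 11 1]
Step 7: demand=5,sold=1 ship[2->3]=1 ship[1->2]=2 ship[0->1]=2 prod=3 -> [14 5 12 1]
Step 8: demand=5,sold=1 ship[2->3]=1 ship[1->2]=2 ship[0->1]=2 prod=3 -> [15 5 13 1]
Step 9: demand=5,sold=1 ship[2->3]=1 ship[1->2]=2 ship[0->1]=2 prod=3 -> [16 5 14 1]
Step 10: demand=5,sold=1 ship[2->3]=1 ship[1->2]=2 ship[0->1]=2 prod=3 -> [17 5 15 1]
Step 11: demand=5,sold=1 ship[2->3]=1 ship[1->2]=2 ship[0->1]=2 prod=3 -> [18 5 16 1]
Step 12: demand=5,sold=1 ship[2->3]=1 ship[1->2]=2 ship[0->1]=2 prod=3 -> [19 5 17 1]
First stockout at step 4

4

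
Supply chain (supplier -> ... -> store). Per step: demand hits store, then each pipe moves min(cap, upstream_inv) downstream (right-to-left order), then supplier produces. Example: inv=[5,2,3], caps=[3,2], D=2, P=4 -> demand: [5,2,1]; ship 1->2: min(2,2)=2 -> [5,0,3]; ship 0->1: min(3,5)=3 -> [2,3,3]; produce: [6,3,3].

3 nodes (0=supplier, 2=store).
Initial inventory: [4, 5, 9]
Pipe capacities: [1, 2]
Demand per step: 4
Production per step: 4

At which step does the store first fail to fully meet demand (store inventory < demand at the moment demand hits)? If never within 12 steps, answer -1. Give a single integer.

Step 1: demand=4,sold=4 ship[1->2]=2 ship[0->1]=1 prod=4 -> [7 4 7]
Step 2: demand=4,sold=4 ship[1->2]=2 ship[0->1]=1 prod=4 -> [10 3 5]
Step 3: demand=4,sold=4 ship[1->2]=2 ship[0->1]=1 prod=4 -> [13 2 3]
Step 4: demand=4,sold=3 ship[1->2]=2 ship[0->1]=1 prod=4 -> [16 1 2]
Step 5: demand=4,sold=2 ship[1->2]=1 ship[0->1]=1 prod=4 -> [19 1 1]
Step 6: demand=4,sold=1 ship[1->2]=1 ship[0->1]=1 prod=4 -> [22 1 1]
Step 7: demand=4,sold=1 ship[1->2]=1 ship[0->1]=1 prod=4 -> [25 1 1]
Step 8: demand=4,sold=1 ship[1->2]=1 ship[0->1]=1 prod=4 -> [28 1 1]
Step 9: demand=4,sold=1 ship[1->2]=1 ship[0->1]=1 prod=4 -> [31 1 1]
Step 10: demand=4,sold=1 ship[1->2]=1 ship[0->1]=1 prod=4 -> [34 1 1]
Step 11: demand=4,sold=1 ship[1->2]=1 ship[0->1]=1 prod=4 -> [37 1 1]
Step 12: demand=4,sold=1 ship[1->2]=1 ship[0->1]=1 prod=4 -> [40 1 1]
First stockout at step 4

4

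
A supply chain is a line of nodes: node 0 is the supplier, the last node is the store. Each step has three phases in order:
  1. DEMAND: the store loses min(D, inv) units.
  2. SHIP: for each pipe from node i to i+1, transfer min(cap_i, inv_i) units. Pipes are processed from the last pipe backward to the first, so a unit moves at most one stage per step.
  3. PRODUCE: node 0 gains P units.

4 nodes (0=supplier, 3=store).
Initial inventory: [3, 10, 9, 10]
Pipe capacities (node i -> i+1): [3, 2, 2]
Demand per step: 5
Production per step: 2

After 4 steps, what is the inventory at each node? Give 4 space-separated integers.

Step 1: demand=5,sold=5 ship[2->3]=2 ship[1->2]=2 ship[0->1]=3 prod=2 -> inv=[2 11 9 7]
Step 2: demand=5,sold=5 ship[2->3]=2 ship[1->2]=2 ship[0->1]=2 prod=2 -> inv=[2 11 9 4]
Step 3: demand=5,sold=4 ship[2->3]=2 ship[1->2]=2 ship[0->1]=2 prod=2 -> inv=[2 11 9 2]
Step 4: demand=5,sold=2 ship[2->3]=2 ship[1->2]=2 ship[0->1]=2 prod=2 -> inv=[2 11 9 2]

2 11 9 2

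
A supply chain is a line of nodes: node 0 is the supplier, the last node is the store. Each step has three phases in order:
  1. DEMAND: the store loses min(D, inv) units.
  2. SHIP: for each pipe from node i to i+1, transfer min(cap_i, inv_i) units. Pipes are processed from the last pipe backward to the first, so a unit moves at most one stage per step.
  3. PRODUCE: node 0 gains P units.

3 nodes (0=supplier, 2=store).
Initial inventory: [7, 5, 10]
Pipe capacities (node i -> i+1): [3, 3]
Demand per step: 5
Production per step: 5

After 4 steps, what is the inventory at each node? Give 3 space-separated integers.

Step 1: demand=5,sold=5 ship[1->2]=3 ship[0->1]=3 prod=5 -> inv=[9 5 8]
Step 2: demand=5,sold=5 ship[1->2]=3 ship[0->1]=3 prod=5 -> inv=[11 5 6]
Step 3: demand=5,sold=5 ship[1->2]=3 ship[0->1]=3 prod=5 -> inv=[13 5 4]
Step 4: demand=5,sold=4 ship[1->2]=3 ship[0->1]=3 prod=5 -> inv=[15 5 3]

15 5 3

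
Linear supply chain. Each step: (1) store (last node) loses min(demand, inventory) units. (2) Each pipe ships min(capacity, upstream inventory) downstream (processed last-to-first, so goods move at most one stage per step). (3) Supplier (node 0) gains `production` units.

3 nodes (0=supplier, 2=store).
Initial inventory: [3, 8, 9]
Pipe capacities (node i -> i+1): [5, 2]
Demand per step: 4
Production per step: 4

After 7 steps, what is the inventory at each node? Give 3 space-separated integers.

Step 1: demand=4,sold=4 ship[1->2]=2 ship[0->1]=3 prod=4 -> inv=[4 9 7]
Step 2: demand=4,sold=4 ship[1->2]=2 ship[0->1]=4 prod=4 -> inv=[4 11 5]
Step 3: demand=4,sold=4 ship[1->2]=2 ship[0->1]=4 prod=4 -> inv=[4 13 3]
Step 4: demand=4,sold=3 ship[1->2]=2 ship[0->1]=4 prod=4 -> inv=[4 15 2]
Step 5: demand=4,sold=2 ship[1->2]=2 ship[0->1]=4 prod=4 -> inv=[4 17 2]
Step 6: demand=4,sold=2 ship[1->2]=2 ship[0->1]=4 prod=4 -> inv=[4 19 2]
Step 7: demand=4,sold=2 ship[1->2]=2 ship[0->1]=4 prod=4 -> inv=[4 21 2]

4 21 2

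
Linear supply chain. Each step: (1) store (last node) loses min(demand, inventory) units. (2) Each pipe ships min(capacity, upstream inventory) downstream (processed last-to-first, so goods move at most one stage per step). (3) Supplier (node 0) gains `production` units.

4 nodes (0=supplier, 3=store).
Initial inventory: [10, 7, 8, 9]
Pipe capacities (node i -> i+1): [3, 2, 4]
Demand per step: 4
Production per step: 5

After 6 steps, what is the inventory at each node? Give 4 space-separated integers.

Step 1: demand=4,sold=4 ship[2->3]=4 ship[1->2]=2 ship[0->1]=3 prod=5 -> inv=[12 8 6 9]
Step 2: demand=4,sold=4 ship[2->3]=4 ship[1->2]=2 ship[0->1]=3 prod=5 -> inv=[14 9 4 9]
Step 3: demand=4,sold=4 ship[2->3]=4 ship[1->2]=2 ship[0->1]=3 prod=5 -> inv=[16 10 2 9]
Step 4: demand=4,sold=4 ship[2->3]=2 ship[1->2]=2 ship[0->1]=3 prod=5 -> inv=[18 11 2 7]
Step 5: demand=4,sold=4 ship[2->3]=2 ship[1->2]=2 ship[0->1]=3 prod=5 -> inv=[20 12 2 5]
Step 6: demand=4,sold=4 ship[2->3]=2 ship[1->2]=2 ship[0->1]=3 prod=5 -> inv=[22 13 2 3]

22 13 2 3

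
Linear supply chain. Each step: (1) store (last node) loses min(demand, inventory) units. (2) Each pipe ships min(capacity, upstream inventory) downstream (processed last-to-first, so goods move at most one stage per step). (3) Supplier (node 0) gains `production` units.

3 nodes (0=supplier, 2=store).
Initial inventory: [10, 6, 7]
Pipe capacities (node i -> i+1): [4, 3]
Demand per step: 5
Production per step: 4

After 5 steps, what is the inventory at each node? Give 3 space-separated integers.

Step 1: demand=5,sold=5 ship[1->2]=3 ship[0->1]=4 prod=4 -> inv=[10 7 5]
Step 2: demand=5,sold=5 ship[1->2]=3 ship[0->1]=4 prod=4 -> inv=[10 8 3]
Step 3: demand=5,sold=3 ship[1->2]=3 ship[0->1]=4 prod=4 -> inv=[10 9 3]
Step 4: demand=5,sold=3 ship[1->2]=3 ship[0->1]=4 prod=4 -> inv=[10 10 3]
Step 5: demand=5,sold=3 ship[1->2]=3 ship[0->1]=4 prod=4 -> inv=[10 11 3]

10 11 3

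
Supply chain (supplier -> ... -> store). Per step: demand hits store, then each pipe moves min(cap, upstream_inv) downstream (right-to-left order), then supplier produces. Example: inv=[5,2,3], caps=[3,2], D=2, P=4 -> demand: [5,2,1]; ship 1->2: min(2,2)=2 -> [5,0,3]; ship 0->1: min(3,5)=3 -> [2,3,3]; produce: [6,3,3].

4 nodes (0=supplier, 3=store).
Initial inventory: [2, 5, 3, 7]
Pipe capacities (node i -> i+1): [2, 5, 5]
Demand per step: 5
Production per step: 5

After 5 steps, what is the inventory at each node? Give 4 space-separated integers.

Step 1: demand=5,sold=5 ship[2->3]=3 ship[1->2]=5 ship[0->1]=2 prod=5 -> inv=[5 2 5 5]
Step 2: demand=5,sold=5 ship[2->3]=5 ship[1->2]=2 ship[0->1]=2 prod=5 -> inv=[8 2 2 5]
Step 3: demand=5,sold=5 ship[2->3]=2 ship[1->2]=2 ship[0->1]=2 prod=5 -> inv=[11 2 2 2]
Step 4: demand=5,sold=2 ship[2->3]=2 ship[1->2]=2 ship[0->1]=2 prod=5 -> inv=[14 2 2 2]
Step 5: demand=5,sold=2 ship[2->3]=2 ship[1->2]=2 ship[0->1]=2 prod=5 -> inv=[17 2 2 2]

17 2 2 2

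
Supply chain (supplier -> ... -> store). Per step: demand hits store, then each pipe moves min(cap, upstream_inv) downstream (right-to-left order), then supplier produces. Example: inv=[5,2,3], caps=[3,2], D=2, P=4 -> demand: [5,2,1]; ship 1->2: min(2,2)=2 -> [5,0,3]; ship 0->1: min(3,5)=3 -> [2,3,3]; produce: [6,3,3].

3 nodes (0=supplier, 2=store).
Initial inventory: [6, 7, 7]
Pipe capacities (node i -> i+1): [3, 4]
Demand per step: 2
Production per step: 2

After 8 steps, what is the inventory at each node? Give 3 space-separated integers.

Step 1: demand=2,sold=2 ship[1->2]=4 ship[0->1]=3 prod=2 -> inv=[5 6 9]
Step 2: demand=2,sold=2 ship[1->2]=4 ship[0->1]=3 prod=2 -> inv=[4 5 11]
Step 3: demand=2,sold=2 ship[1->2]=4 ship[0->1]=3 prod=2 -> inv=[3 4 13]
Step 4: demand=2,sold=2 ship[1->2]=4 ship[0->1]=3 prod=2 -> inv=[2 3 15]
Step 5: demand=2,sold=2 ship[1->2]=3 ship[0->1]=2 prod=2 -> inv=[2 2 16]
Step 6: demand=2,sold=2 ship[1->2]=2 ship[0->1]=2 prod=2 -> inv=[2 2 16]
Step 7: demand=2,sold=2 ship[1->2]=2 ship[0->1]=2 prod=2 -> inv=[2 2 16]
Step 8: demand=2,sold=2 ship[1->2]=2 ship[0->1]=2 prod=2 -> inv=[2 2 16]

2 2 16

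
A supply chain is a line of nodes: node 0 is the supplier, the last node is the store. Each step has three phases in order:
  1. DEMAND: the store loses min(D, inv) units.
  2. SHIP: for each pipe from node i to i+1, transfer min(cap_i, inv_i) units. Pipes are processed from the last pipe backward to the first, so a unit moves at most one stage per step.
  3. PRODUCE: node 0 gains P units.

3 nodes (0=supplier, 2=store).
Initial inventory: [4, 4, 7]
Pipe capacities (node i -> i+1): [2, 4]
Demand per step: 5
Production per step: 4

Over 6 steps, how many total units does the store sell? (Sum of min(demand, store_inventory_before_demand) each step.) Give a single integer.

Answer: 19

Derivation:
Step 1: sold=5 (running total=5) -> [6 2 6]
Step 2: sold=5 (running total=10) -> [8 2 3]
Step 3: sold=3 (running total=13) -> [10 2 2]
Step 4: sold=2 (running total=15) -> [12 2 2]
Step 5: sold=2 (running total=17) -> [14 2 2]
Step 6: sold=2 (running total=19) -> [16 2 2]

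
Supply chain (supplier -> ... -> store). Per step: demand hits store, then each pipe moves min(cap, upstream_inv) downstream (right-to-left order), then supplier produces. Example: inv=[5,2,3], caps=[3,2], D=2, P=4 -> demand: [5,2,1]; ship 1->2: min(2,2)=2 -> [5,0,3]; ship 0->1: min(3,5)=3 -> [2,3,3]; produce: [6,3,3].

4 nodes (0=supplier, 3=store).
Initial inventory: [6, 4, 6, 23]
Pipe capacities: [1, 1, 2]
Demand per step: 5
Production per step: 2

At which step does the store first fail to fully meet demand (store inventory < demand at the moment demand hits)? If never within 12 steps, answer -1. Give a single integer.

Step 1: demand=5,sold=5 ship[2->3]=2 ship[1->2]=1 ship[0->1]=1 prod=2 -> [7 4 5 20]
Step 2: demand=5,sold=5 ship[2->3]=2 ship[1->2]=1 ship[0->1]=1 prod=2 -> [8 4 4 17]
Step 3: demand=5,sold=5 ship[2->3]=2 ship[1->2]=1 ship[0->1]=1 prod=2 -> [9 4 3 14]
Step 4: demand=5,sold=5 ship[2->3]=2 ship[1->2]=1 ship[0->1]=1 prod=2 -> [10 4 2 11]
Step 5: demand=5,sold=5 ship[2->3]=2 ship[1->2]=1 ship[0->1]=1 prod=2 -> [11 4 1 8]
Step 6: demand=5,sold=5 ship[2->3]=1 ship[1->2]=1 ship[0->1]=1 prod=2 -> [12 4 1 4]
Step 7: demand=5,sold=4 ship[2->3]=1 ship[1->2]=1 ship[0->1]=1 prod=2 -> [13 4 1 1]
Step 8: demand=5,sold=1 ship[2->3]=1 ship[1->2]=1 ship[0->1]=1 prod=2 -> [14 4 1 1]
Step 9: demand=5,sold=1 ship[2->3]=1 ship[1->2]=1 ship[0->1]=1 prod=2 -> [15 4 1 1]
Step 10: demand=5,sold=1 ship[2->3]=1 ship[1->2]=1 ship[0->1]=1 prod=2 -> [16 4 1 1]
Step 11: demand=5,sold=1 ship[2->3]=1 ship[1->2]=1 ship[0->1]=1 prod=2 -> [17 4 1 1]
Step 12: demand=5,sold=1 ship[2->3]=1 ship[1->2]=1 ship[0->1]=1 prod=2 -> [18 4 1 1]
First stockout at step 7

7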